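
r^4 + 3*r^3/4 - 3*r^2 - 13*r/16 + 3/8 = (r - 3/2)*(r - 1/4)*(r + 1/2)*(r + 2)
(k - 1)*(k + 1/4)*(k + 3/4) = k^3 - 13*k/16 - 3/16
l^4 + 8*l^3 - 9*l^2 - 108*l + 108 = (l - 3)*(l - 1)*(l + 6)^2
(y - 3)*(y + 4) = y^2 + y - 12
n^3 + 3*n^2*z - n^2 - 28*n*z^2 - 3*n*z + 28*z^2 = (n - 1)*(n - 4*z)*(n + 7*z)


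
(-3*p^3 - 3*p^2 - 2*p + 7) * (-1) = 3*p^3 + 3*p^2 + 2*p - 7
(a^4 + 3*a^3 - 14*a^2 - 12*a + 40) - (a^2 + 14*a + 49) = a^4 + 3*a^3 - 15*a^2 - 26*a - 9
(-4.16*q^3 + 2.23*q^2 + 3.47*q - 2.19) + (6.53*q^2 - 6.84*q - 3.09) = -4.16*q^3 + 8.76*q^2 - 3.37*q - 5.28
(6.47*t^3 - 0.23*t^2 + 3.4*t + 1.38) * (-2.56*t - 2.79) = -16.5632*t^4 - 17.4625*t^3 - 8.0623*t^2 - 13.0188*t - 3.8502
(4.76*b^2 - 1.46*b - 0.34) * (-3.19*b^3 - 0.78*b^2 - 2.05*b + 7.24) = -15.1844*b^5 + 0.9446*b^4 - 7.5346*b^3 + 37.7206*b^2 - 9.8734*b - 2.4616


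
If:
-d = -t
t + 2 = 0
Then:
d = -2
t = -2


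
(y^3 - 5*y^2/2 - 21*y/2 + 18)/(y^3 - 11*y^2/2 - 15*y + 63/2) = (y - 4)/(y - 7)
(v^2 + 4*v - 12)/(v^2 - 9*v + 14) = (v + 6)/(v - 7)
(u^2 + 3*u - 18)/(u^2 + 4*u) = (u^2 + 3*u - 18)/(u*(u + 4))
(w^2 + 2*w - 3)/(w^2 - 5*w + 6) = (w^2 + 2*w - 3)/(w^2 - 5*w + 6)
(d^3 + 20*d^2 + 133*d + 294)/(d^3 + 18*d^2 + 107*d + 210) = (d + 7)/(d + 5)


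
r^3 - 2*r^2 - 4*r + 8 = (r - 2)^2*(r + 2)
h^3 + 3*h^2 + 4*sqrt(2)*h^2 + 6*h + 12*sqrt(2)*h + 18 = (h + 3)*(h + sqrt(2))*(h + 3*sqrt(2))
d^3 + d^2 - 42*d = d*(d - 6)*(d + 7)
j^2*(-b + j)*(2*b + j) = -2*b^2*j^2 + b*j^3 + j^4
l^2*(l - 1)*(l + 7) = l^4 + 6*l^3 - 7*l^2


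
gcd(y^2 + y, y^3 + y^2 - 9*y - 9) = y + 1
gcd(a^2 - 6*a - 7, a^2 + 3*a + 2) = a + 1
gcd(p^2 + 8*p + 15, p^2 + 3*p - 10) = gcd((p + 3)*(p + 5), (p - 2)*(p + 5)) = p + 5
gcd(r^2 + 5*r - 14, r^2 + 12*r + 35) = r + 7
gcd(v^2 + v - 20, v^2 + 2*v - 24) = v - 4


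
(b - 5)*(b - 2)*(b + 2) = b^3 - 5*b^2 - 4*b + 20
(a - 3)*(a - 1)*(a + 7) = a^3 + 3*a^2 - 25*a + 21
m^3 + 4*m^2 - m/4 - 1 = (m - 1/2)*(m + 1/2)*(m + 4)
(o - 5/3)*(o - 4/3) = o^2 - 3*o + 20/9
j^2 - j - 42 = (j - 7)*(j + 6)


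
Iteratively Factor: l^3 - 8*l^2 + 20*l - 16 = (l - 4)*(l^2 - 4*l + 4) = (l - 4)*(l - 2)*(l - 2)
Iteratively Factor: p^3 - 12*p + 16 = (p - 2)*(p^2 + 2*p - 8) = (p - 2)*(p + 4)*(p - 2)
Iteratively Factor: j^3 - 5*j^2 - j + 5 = (j - 1)*(j^2 - 4*j - 5) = (j - 1)*(j + 1)*(j - 5)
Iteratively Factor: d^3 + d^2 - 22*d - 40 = (d - 5)*(d^2 + 6*d + 8) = (d - 5)*(d + 2)*(d + 4)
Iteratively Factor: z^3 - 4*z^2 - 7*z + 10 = (z - 1)*(z^2 - 3*z - 10) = (z - 1)*(z + 2)*(z - 5)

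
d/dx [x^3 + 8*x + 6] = 3*x^2 + 8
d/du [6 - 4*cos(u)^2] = 4*sin(2*u)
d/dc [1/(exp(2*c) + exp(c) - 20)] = (-2*exp(c) - 1)*exp(c)/(exp(2*c) + exp(c) - 20)^2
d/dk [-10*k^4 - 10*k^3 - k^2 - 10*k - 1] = -40*k^3 - 30*k^2 - 2*k - 10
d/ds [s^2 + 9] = 2*s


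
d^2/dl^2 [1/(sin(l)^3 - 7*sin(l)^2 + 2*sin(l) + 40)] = (-9*sin(l)^6 + 77*sin(l)^5 - 188*sin(l)^4 + 290*sin(l)^3 - 818*sin(l)^2 - 244*sin(l) + 568)/(sin(l)^3 - 7*sin(l)^2 + 2*sin(l) + 40)^3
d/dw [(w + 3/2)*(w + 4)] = 2*w + 11/2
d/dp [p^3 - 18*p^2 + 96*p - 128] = 3*p^2 - 36*p + 96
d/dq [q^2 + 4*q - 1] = 2*q + 4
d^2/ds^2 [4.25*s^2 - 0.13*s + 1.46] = 8.50000000000000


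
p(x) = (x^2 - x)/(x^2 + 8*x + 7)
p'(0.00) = -0.14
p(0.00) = 0.00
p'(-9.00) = 2.33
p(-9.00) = 5.62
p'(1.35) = 0.07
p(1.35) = 0.02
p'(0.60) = 0.03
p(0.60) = -0.02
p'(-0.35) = -0.58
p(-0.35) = 0.11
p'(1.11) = 0.07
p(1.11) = 0.01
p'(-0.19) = -0.31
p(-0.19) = 0.04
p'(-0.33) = -0.53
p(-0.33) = 0.10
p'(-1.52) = -0.92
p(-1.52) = -1.34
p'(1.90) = 0.08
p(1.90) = 0.07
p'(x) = (-2*x - 8)*(x^2 - x)/(x^2 + 8*x + 7)^2 + (2*x - 1)/(x^2 + 8*x + 7)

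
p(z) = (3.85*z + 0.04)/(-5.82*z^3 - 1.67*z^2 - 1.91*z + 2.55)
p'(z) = (3.85*z + 0.04)*(17.46*z^2 + 3.34*z + 1.91)/(-5.82*z^3 - 1.67*z^2 - 1.91*z + 2.55)^2 + 3.85/(-5.82*z^3 - 1.67*z^2 - 1.91*z + 2.55) = (44.814*z^3 + 7.1279*z^2 + 0.1336*z + 9.8939)/(33.8724*z^6 + 19.4388*z^5 + 25.0213*z^4 - 23.3026*z^3 - 4.8689*z^2 - 9.741*z + 6.5025)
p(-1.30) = -0.33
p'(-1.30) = -0.34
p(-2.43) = -0.12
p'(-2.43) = -0.09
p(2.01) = -0.14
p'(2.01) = 0.13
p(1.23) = -0.36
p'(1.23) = 0.60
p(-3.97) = -0.04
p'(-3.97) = -0.02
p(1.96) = -0.15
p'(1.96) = 0.14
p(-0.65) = -0.53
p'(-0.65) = 0.02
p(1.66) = -0.20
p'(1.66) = 0.23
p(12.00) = -0.00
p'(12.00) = 0.00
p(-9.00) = -0.01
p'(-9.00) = -0.00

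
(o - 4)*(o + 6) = o^2 + 2*o - 24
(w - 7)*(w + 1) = w^2 - 6*w - 7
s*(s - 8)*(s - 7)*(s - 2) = s^4 - 17*s^3 + 86*s^2 - 112*s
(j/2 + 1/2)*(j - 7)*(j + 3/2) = j^3/2 - 9*j^2/4 - 8*j - 21/4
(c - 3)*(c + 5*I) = c^2 - 3*c + 5*I*c - 15*I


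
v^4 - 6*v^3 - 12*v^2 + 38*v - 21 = (v - 7)*(v - 1)^2*(v + 3)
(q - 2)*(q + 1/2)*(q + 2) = q^3 + q^2/2 - 4*q - 2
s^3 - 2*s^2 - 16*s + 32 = (s - 4)*(s - 2)*(s + 4)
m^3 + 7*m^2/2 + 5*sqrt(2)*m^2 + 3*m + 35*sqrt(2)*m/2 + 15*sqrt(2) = (m + 3/2)*(m + 2)*(m + 5*sqrt(2))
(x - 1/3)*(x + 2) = x^2 + 5*x/3 - 2/3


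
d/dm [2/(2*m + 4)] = -1/(m + 2)^2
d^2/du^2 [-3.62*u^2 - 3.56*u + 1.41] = -7.24000000000000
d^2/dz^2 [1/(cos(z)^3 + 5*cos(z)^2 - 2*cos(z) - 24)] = ((-5*cos(z) + 40*cos(2*z) + 9*cos(3*z))*(cos(z)^3 + 5*cos(z)^2 - 2*cos(z) - 24)/4 + 2*(3*cos(z)^2 + 10*cos(z) - 2)^2*sin(z)^2)/(cos(z)^3 + 5*cos(z)^2 - 2*cos(z) - 24)^3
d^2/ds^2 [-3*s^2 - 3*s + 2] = -6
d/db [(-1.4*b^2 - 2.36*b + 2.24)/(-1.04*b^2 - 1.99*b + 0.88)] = (0.3316*b^2 + 2.1952*b + 2.3808)/(1.0816*b^4 + 4.1392*b^3 + 2.1297*b^2 - 3.5024*b + 0.7744)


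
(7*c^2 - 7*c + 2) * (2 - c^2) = -7*c^4 + 7*c^3 + 12*c^2 - 14*c + 4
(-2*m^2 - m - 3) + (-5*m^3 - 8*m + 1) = -5*m^3 - 2*m^2 - 9*m - 2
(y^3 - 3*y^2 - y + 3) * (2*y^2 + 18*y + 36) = 2*y^5 + 12*y^4 - 20*y^3 - 120*y^2 + 18*y + 108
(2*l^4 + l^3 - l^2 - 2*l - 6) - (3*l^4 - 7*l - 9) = -l^4 + l^3 - l^2 + 5*l + 3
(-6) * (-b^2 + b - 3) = 6*b^2 - 6*b + 18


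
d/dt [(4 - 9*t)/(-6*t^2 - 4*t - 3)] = (-54*t^2 + 48*t + 43)/(36*t^4 + 48*t^3 + 52*t^2 + 24*t + 9)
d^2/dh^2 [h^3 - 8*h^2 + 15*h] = 6*h - 16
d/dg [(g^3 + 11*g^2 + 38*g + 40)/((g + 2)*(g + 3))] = (g^2 + 6*g + 7)/(g^2 + 6*g + 9)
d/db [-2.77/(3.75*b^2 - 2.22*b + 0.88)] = (20.775*b - 6.1494)/(3.75*b^2 - 2.22*b + 0.88)^2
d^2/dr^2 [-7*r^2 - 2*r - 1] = -14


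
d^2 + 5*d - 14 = (d - 2)*(d + 7)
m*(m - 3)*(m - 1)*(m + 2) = m^4 - 2*m^3 - 5*m^2 + 6*m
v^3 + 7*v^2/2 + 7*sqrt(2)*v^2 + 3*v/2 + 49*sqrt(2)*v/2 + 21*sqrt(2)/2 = (v + 1/2)*(v + 3)*(v + 7*sqrt(2))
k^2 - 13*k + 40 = (k - 8)*(k - 5)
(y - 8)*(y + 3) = y^2 - 5*y - 24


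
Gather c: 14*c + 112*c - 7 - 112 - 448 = 126*c - 567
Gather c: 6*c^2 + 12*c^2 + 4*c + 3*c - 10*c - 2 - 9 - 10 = 18*c^2 - 3*c - 21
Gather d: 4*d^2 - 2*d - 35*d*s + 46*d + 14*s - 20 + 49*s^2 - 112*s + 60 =4*d^2 + d*(44 - 35*s) + 49*s^2 - 98*s + 40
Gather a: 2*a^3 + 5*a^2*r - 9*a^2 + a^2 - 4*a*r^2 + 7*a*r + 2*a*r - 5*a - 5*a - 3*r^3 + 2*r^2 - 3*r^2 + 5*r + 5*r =2*a^3 + a^2*(5*r - 8) + a*(-4*r^2 + 9*r - 10) - 3*r^3 - r^2 + 10*r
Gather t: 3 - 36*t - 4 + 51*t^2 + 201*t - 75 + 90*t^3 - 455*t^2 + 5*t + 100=90*t^3 - 404*t^2 + 170*t + 24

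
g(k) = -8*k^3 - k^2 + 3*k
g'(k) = -24*k^2 - 2*k + 3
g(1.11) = -8.84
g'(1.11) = -28.79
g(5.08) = -1059.34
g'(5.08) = -626.51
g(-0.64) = -0.23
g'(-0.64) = -5.55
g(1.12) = -9.13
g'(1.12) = -29.35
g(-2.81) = 161.18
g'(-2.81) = -180.89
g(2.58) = -136.30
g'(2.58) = -161.91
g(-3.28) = 261.70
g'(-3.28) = -248.64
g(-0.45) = -0.82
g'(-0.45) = -0.96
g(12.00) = -13932.00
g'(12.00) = -3477.00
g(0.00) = 0.00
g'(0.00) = 3.00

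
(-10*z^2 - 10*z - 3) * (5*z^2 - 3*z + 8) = -50*z^4 - 20*z^3 - 65*z^2 - 71*z - 24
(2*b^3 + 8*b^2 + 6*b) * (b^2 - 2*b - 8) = 2*b^5 + 4*b^4 - 26*b^3 - 76*b^2 - 48*b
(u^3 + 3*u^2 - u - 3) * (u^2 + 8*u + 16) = u^5 + 11*u^4 + 39*u^3 + 37*u^2 - 40*u - 48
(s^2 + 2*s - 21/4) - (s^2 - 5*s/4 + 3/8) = 13*s/4 - 45/8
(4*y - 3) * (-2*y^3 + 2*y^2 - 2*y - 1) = -8*y^4 + 14*y^3 - 14*y^2 + 2*y + 3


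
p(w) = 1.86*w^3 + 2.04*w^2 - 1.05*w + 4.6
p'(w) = 5.58*w^2 + 4.08*w - 1.05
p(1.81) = 20.41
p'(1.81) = 24.62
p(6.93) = 714.33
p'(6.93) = 295.20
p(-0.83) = 5.81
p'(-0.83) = -0.59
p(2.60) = 48.35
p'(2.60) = 47.28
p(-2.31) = -5.02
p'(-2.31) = 19.30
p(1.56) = 14.99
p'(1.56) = 18.89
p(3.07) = 74.42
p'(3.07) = 64.07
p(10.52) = 2384.83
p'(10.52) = 659.41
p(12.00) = 3499.84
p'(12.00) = 851.43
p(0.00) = 4.60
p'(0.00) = -1.05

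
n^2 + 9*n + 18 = (n + 3)*(n + 6)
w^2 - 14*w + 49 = (w - 7)^2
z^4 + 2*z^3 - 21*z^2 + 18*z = z*(z - 3)*(z - 1)*(z + 6)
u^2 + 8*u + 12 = (u + 2)*(u + 6)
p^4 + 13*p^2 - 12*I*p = p*(p - 3*I)*(p - I)*(p + 4*I)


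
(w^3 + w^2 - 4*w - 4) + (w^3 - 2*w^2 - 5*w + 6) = 2*w^3 - w^2 - 9*w + 2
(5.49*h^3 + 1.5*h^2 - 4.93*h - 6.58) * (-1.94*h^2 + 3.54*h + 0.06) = -10.6506*h^5 + 16.5246*h^4 + 15.2036*h^3 - 4.597*h^2 - 23.589*h - 0.3948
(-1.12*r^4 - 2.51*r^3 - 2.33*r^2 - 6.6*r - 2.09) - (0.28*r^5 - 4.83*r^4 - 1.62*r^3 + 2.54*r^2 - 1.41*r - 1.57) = -0.28*r^5 + 3.71*r^4 - 0.89*r^3 - 4.87*r^2 - 5.19*r - 0.52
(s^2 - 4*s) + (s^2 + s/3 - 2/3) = 2*s^2 - 11*s/3 - 2/3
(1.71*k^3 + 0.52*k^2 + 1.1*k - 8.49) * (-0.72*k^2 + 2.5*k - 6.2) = -1.2312*k^5 + 3.9006*k^4 - 10.094*k^3 + 5.6388*k^2 - 28.045*k + 52.638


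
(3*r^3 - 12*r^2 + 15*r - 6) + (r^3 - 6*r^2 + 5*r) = 4*r^3 - 18*r^2 + 20*r - 6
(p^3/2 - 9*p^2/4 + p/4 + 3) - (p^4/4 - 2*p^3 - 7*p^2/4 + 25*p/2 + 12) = -p^4/4 + 5*p^3/2 - p^2/2 - 49*p/4 - 9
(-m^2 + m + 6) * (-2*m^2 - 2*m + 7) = 2*m^4 - 21*m^2 - 5*m + 42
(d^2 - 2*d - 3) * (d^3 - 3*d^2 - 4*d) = d^5 - 5*d^4 - d^3 + 17*d^2 + 12*d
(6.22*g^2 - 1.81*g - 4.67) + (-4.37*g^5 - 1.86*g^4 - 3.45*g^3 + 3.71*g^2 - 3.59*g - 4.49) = -4.37*g^5 - 1.86*g^4 - 3.45*g^3 + 9.93*g^2 - 5.4*g - 9.16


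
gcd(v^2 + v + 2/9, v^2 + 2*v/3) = v + 2/3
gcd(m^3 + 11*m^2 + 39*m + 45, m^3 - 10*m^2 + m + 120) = m + 3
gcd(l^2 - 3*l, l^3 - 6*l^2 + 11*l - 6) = l - 3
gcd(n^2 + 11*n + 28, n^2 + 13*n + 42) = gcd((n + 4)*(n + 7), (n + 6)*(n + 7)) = n + 7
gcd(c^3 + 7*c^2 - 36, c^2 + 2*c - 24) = c + 6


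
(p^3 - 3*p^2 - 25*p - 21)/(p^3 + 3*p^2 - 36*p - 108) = (p^2 - 6*p - 7)/(p^2 - 36)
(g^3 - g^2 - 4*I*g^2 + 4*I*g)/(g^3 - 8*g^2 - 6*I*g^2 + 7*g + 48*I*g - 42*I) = g*(g - 4*I)/(g^2 - g*(7 + 6*I) + 42*I)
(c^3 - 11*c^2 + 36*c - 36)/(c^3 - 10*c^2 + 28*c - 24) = (c - 3)/(c - 2)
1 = 1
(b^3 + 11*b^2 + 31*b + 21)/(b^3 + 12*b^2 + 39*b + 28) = (b + 3)/(b + 4)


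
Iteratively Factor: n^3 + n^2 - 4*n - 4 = (n + 2)*(n^2 - n - 2) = (n + 1)*(n + 2)*(n - 2)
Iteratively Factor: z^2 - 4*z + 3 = (z - 1)*(z - 3)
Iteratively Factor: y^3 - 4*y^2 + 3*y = (y - 3)*(y^2 - y) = (y - 3)*(y - 1)*(y)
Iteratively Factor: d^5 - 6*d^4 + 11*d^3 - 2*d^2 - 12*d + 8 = (d - 2)*(d^4 - 4*d^3 + 3*d^2 + 4*d - 4) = (d - 2)*(d + 1)*(d^3 - 5*d^2 + 8*d - 4) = (d - 2)*(d - 1)*(d + 1)*(d^2 - 4*d + 4) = (d - 2)^2*(d - 1)*(d + 1)*(d - 2)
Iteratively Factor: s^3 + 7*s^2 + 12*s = (s)*(s^2 + 7*s + 12) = s*(s + 4)*(s + 3)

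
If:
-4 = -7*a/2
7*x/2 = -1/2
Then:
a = 8/7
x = -1/7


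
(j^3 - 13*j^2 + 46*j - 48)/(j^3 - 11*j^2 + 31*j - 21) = (j^2 - 10*j + 16)/(j^2 - 8*j + 7)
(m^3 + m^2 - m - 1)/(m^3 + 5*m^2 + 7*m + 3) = (m - 1)/(m + 3)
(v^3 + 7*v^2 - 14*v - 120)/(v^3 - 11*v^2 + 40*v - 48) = (v^2 + 11*v + 30)/(v^2 - 7*v + 12)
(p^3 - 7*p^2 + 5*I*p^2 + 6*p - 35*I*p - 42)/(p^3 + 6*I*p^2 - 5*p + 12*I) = (p^2 + p*(-7 + 6*I) - 42*I)/(p^2 + 7*I*p - 12)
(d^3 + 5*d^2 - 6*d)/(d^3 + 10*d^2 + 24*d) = (d - 1)/(d + 4)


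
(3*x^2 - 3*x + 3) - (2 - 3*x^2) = 6*x^2 - 3*x + 1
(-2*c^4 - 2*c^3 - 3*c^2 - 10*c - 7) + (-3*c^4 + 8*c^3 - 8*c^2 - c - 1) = -5*c^4 + 6*c^3 - 11*c^2 - 11*c - 8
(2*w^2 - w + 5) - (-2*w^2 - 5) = 4*w^2 - w + 10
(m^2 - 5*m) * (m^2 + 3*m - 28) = m^4 - 2*m^3 - 43*m^2 + 140*m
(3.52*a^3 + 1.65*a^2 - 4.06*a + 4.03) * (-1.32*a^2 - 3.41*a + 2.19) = -4.6464*a^5 - 14.1812*a^4 + 7.4415*a^3 + 12.1385*a^2 - 22.6337*a + 8.8257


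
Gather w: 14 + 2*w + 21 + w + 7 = 3*w + 42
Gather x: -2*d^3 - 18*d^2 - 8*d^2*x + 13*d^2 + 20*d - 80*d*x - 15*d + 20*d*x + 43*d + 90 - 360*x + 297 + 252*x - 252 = -2*d^3 - 5*d^2 + 48*d + x*(-8*d^2 - 60*d - 108) + 135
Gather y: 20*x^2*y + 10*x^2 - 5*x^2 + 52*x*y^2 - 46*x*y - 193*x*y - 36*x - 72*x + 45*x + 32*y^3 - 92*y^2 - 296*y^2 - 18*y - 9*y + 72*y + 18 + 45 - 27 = 5*x^2 - 63*x + 32*y^3 + y^2*(52*x - 388) + y*(20*x^2 - 239*x + 45) + 36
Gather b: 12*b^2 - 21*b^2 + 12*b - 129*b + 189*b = -9*b^2 + 72*b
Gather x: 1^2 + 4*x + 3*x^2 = 3*x^2 + 4*x + 1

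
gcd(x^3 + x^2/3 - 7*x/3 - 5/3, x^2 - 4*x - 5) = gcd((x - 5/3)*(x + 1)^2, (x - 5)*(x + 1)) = x + 1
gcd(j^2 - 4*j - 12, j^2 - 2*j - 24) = j - 6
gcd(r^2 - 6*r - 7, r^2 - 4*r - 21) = r - 7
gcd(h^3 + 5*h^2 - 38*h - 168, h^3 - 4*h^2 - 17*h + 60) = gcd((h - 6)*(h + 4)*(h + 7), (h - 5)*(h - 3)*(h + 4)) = h + 4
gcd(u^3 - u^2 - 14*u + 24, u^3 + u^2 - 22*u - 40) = u + 4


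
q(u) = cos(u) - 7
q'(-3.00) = 0.14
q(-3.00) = -7.99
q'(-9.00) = 0.41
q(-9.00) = -7.91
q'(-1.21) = 0.94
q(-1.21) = -6.65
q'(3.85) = 0.65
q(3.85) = -7.76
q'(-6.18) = -0.10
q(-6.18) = -6.01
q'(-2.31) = 0.74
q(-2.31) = -7.67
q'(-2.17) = 0.83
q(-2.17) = -7.56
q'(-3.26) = -0.12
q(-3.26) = -7.99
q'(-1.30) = 0.96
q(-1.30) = -6.73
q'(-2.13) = 0.85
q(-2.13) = -7.53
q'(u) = -sin(u)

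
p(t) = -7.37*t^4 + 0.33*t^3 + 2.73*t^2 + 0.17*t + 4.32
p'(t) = -29.48*t^3 + 0.99*t^2 + 5.46*t + 0.17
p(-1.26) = -10.80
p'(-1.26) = 53.83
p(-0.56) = 4.30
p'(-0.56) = 2.60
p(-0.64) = 4.01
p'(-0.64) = 4.81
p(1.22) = -7.14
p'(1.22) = -45.23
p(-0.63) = 4.05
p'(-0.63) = 4.49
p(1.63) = -38.75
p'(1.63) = -115.97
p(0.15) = 4.40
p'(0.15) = 0.91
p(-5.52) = -6811.58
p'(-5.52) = 4958.63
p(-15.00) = -373603.98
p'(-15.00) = 99636.02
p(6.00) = -9376.62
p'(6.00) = -6299.11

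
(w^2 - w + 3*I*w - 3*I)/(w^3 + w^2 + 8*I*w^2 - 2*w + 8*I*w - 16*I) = (w + 3*I)/(w^2 + w*(2 + 8*I) + 16*I)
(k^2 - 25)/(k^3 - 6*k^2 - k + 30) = (k + 5)/(k^2 - k - 6)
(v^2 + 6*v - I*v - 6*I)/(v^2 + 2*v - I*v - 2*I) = (v + 6)/(v + 2)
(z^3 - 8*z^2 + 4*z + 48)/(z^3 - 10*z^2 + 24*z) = (z + 2)/z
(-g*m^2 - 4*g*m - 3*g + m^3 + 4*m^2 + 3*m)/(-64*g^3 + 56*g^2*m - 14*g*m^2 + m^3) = (g*m^2 + 4*g*m + 3*g - m^3 - 4*m^2 - 3*m)/(64*g^3 - 56*g^2*m + 14*g*m^2 - m^3)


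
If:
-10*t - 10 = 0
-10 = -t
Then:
No Solution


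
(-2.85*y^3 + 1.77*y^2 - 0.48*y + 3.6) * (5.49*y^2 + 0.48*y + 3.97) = -15.6465*y^5 + 8.3493*y^4 - 13.1001*y^3 + 26.5605*y^2 - 0.1776*y + 14.292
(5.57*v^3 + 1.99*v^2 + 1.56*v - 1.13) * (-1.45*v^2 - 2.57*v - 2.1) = -8.0765*v^5 - 17.2004*v^4 - 19.0733*v^3 - 6.5497*v^2 - 0.371900000000001*v + 2.373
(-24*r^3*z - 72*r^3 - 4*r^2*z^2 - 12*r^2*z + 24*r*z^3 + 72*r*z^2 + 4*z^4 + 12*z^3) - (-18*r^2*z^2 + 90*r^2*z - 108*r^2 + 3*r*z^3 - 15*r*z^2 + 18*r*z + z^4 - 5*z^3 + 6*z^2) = -24*r^3*z - 72*r^3 + 14*r^2*z^2 - 102*r^2*z + 108*r^2 + 21*r*z^3 + 87*r*z^2 - 18*r*z + 3*z^4 + 17*z^3 - 6*z^2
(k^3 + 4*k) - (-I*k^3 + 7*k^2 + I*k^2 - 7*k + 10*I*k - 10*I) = k^3 + I*k^3 - 7*k^2 - I*k^2 + 11*k - 10*I*k + 10*I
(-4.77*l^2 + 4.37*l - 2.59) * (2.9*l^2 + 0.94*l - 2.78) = -13.833*l^4 + 8.1892*l^3 + 9.8574*l^2 - 14.5832*l + 7.2002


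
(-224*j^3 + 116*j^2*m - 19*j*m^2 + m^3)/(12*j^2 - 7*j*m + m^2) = (-56*j^2 + 15*j*m - m^2)/(3*j - m)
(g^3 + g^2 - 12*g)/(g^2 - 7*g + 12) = g*(g + 4)/(g - 4)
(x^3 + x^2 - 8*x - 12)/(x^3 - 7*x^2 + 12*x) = (x^2 + 4*x + 4)/(x*(x - 4))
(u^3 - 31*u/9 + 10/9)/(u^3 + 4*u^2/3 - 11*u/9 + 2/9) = (3*u - 5)/(3*u - 1)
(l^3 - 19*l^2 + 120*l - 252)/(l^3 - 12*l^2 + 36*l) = (l - 7)/l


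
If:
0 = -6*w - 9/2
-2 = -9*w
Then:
No Solution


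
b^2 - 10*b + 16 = (b - 8)*(b - 2)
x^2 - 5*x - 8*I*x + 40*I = (x - 5)*(x - 8*I)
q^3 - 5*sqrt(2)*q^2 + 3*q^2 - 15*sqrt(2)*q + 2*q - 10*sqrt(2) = (q + 1)*(q + 2)*(q - 5*sqrt(2))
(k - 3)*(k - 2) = k^2 - 5*k + 6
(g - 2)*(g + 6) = g^2 + 4*g - 12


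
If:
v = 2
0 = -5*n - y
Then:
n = -y/5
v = 2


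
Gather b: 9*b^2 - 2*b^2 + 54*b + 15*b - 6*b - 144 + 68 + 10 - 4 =7*b^2 + 63*b - 70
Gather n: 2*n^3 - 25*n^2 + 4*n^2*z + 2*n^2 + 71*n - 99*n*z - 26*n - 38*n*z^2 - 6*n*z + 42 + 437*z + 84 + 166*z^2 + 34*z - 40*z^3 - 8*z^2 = 2*n^3 + n^2*(4*z - 23) + n*(-38*z^2 - 105*z + 45) - 40*z^3 + 158*z^2 + 471*z + 126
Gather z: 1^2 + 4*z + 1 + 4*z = 8*z + 2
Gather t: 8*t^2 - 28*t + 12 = 8*t^2 - 28*t + 12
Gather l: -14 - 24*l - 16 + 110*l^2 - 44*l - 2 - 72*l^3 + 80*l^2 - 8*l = -72*l^3 + 190*l^2 - 76*l - 32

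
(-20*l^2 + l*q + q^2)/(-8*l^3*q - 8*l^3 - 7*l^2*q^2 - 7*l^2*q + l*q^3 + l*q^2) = (20*l^2 - l*q - q^2)/(l*(8*l^2*q + 8*l^2 + 7*l*q^2 + 7*l*q - q^3 - q^2))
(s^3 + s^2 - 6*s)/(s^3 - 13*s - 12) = s*(s - 2)/(s^2 - 3*s - 4)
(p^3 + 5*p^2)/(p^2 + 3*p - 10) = p^2/(p - 2)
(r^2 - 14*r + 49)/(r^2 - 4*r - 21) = (r - 7)/(r + 3)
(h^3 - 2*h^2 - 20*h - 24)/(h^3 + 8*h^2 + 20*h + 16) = (h - 6)/(h + 4)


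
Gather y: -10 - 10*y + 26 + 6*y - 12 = 4 - 4*y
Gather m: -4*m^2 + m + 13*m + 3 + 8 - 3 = -4*m^2 + 14*m + 8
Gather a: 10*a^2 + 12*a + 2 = 10*a^2 + 12*a + 2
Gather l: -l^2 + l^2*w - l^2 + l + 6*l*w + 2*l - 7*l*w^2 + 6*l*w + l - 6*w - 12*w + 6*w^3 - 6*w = l^2*(w - 2) + l*(-7*w^2 + 12*w + 4) + 6*w^3 - 24*w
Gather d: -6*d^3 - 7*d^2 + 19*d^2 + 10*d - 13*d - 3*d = -6*d^3 + 12*d^2 - 6*d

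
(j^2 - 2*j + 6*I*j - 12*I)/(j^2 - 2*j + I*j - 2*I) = (j + 6*I)/(j + I)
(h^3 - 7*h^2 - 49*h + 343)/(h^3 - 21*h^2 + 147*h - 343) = (h + 7)/(h - 7)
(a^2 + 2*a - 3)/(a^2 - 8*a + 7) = (a + 3)/(a - 7)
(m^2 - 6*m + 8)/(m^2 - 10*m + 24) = (m - 2)/(m - 6)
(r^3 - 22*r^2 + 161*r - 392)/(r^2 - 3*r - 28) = (r^2 - 15*r + 56)/(r + 4)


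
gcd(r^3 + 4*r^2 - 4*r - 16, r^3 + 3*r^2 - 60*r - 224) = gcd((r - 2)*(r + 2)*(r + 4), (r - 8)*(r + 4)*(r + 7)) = r + 4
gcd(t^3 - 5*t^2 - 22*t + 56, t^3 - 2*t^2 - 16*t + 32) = t^2 + 2*t - 8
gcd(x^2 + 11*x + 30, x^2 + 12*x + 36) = x + 6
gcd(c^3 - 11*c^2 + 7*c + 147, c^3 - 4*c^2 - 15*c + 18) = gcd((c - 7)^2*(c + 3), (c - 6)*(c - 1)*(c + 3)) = c + 3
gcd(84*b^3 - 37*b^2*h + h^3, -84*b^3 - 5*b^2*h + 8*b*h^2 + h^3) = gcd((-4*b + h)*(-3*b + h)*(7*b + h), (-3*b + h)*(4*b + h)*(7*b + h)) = 21*b^2 - 4*b*h - h^2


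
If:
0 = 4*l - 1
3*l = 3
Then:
No Solution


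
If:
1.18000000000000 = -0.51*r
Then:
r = -2.31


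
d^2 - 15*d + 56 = (d - 8)*(d - 7)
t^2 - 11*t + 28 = (t - 7)*(t - 4)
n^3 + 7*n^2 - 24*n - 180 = (n - 5)*(n + 6)^2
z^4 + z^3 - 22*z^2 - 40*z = z*(z - 5)*(z + 2)*(z + 4)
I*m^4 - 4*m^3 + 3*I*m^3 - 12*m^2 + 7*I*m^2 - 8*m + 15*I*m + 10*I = (m + 2)*(m - I)*(m + 5*I)*(I*m + I)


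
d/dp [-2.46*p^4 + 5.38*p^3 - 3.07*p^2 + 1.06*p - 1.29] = -9.84*p^3 + 16.14*p^2 - 6.14*p + 1.06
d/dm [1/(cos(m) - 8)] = sin(m)/(cos(m) - 8)^2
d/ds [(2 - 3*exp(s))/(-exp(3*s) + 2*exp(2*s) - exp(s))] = 2*(-3*exp(2*s) + 3*exp(s) - 1)*exp(-s)/(exp(3*s) - 3*exp(2*s) + 3*exp(s) - 1)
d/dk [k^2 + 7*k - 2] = 2*k + 7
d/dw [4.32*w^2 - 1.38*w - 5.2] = 8.64*w - 1.38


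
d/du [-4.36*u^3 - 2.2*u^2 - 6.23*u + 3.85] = -13.08*u^2 - 4.4*u - 6.23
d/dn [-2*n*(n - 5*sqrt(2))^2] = -6*n^2 + 40*sqrt(2)*n - 100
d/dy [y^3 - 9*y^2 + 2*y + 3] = 3*y^2 - 18*y + 2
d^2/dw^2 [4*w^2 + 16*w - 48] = 8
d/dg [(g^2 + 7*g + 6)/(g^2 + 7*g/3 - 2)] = 6*(-7*g^2 - 24*g - 42)/(9*g^4 + 42*g^3 + 13*g^2 - 84*g + 36)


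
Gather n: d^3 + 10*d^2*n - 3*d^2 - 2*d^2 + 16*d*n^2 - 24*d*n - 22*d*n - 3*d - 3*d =d^3 - 5*d^2 + 16*d*n^2 - 6*d + n*(10*d^2 - 46*d)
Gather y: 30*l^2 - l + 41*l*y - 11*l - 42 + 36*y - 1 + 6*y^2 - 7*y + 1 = 30*l^2 - 12*l + 6*y^2 + y*(41*l + 29) - 42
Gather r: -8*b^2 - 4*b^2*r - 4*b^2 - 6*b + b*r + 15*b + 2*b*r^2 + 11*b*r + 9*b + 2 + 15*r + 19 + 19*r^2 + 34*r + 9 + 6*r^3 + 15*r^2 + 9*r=-12*b^2 + 18*b + 6*r^3 + r^2*(2*b + 34) + r*(-4*b^2 + 12*b + 58) + 30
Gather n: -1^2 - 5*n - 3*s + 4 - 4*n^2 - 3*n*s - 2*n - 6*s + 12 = -4*n^2 + n*(-3*s - 7) - 9*s + 15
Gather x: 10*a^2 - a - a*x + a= 10*a^2 - a*x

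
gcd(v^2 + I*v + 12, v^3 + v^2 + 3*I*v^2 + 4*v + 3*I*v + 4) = v + 4*I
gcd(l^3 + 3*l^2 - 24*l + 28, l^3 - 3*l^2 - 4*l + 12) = l - 2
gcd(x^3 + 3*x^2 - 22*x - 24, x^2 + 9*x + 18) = x + 6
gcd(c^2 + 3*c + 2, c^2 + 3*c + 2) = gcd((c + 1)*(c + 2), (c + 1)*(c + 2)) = c^2 + 3*c + 2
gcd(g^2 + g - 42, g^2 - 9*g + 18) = g - 6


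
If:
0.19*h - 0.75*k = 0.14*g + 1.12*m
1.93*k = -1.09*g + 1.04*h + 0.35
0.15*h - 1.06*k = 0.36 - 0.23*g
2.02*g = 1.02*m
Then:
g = 0.06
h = -1.19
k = -0.49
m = 0.12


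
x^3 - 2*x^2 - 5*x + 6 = (x - 3)*(x - 1)*(x + 2)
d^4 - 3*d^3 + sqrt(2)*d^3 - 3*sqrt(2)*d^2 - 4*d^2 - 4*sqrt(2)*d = d*(d - 4)*(d + 1)*(d + sqrt(2))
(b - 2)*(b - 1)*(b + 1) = b^3 - 2*b^2 - b + 2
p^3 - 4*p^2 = p^2*(p - 4)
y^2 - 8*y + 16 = (y - 4)^2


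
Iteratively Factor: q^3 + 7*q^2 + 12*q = (q + 4)*(q^2 + 3*q) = q*(q + 4)*(q + 3)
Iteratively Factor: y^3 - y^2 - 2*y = (y + 1)*(y^2 - 2*y) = y*(y + 1)*(y - 2)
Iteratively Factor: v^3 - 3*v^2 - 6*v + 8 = (v - 4)*(v^2 + v - 2) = (v - 4)*(v - 1)*(v + 2)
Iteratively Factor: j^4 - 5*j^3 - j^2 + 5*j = (j)*(j^3 - 5*j^2 - j + 5) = j*(j - 5)*(j^2 - 1) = j*(j - 5)*(j + 1)*(j - 1)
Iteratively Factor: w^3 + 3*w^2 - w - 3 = (w - 1)*(w^2 + 4*w + 3) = (w - 1)*(w + 3)*(w + 1)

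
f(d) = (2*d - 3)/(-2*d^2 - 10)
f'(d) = 4*d*(2*d - 3)/(-2*d^2 - 10)^2 + 2/(-2*d^2 - 10) = (-d^2 + d*(2*d - 3) - 5)/(d^2 + 5)^2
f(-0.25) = 0.35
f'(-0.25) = -0.16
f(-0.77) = 0.41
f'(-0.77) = -0.07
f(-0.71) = 0.40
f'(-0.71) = -0.08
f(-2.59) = 0.35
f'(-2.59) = 0.07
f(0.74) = 0.14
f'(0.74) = -0.22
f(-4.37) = 0.24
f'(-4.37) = 0.05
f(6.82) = -0.10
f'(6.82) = 0.01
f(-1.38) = 0.42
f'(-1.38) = 0.02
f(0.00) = 0.30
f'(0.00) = -0.20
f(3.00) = -0.11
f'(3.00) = -0.03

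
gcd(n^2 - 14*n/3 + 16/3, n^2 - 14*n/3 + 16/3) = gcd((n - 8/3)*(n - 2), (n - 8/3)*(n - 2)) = n^2 - 14*n/3 + 16/3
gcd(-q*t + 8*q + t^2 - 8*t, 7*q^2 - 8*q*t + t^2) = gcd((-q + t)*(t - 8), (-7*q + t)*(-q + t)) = q - t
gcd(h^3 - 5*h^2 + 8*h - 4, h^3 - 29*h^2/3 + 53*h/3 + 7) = 1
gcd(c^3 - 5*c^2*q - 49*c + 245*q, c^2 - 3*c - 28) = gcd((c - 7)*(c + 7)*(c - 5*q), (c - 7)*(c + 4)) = c - 7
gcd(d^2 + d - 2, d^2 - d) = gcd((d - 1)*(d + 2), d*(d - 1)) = d - 1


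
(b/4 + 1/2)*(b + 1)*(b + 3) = b^3/4 + 3*b^2/2 + 11*b/4 + 3/2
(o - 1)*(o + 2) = o^2 + o - 2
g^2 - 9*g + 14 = (g - 7)*(g - 2)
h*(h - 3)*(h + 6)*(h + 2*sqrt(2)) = h^4 + 2*sqrt(2)*h^3 + 3*h^3 - 18*h^2 + 6*sqrt(2)*h^2 - 36*sqrt(2)*h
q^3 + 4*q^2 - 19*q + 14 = (q - 2)*(q - 1)*(q + 7)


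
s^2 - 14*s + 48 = (s - 8)*(s - 6)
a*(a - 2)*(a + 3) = a^3 + a^2 - 6*a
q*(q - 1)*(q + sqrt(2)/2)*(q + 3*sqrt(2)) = q^4 - q^3 + 7*sqrt(2)*q^3/2 - 7*sqrt(2)*q^2/2 + 3*q^2 - 3*q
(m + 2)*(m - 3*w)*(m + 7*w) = m^3 + 4*m^2*w + 2*m^2 - 21*m*w^2 + 8*m*w - 42*w^2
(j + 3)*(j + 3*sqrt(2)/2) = j^2 + 3*sqrt(2)*j/2 + 3*j + 9*sqrt(2)/2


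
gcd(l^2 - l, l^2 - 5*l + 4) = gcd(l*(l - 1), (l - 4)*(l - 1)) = l - 1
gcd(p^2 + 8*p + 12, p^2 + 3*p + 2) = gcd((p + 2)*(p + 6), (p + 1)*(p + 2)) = p + 2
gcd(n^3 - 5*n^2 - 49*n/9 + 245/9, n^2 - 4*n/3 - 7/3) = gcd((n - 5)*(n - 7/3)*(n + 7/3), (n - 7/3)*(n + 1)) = n - 7/3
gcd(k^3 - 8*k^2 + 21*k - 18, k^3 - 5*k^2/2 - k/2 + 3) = k - 2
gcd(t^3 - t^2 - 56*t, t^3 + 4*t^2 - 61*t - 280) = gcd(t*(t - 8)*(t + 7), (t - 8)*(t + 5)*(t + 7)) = t^2 - t - 56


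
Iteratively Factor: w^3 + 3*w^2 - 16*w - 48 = (w + 3)*(w^2 - 16) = (w - 4)*(w + 3)*(w + 4)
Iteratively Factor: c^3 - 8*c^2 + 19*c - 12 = (c - 3)*(c^2 - 5*c + 4) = (c - 4)*(c - 3)*(c - 1)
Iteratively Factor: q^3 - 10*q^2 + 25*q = (q)*(q^2 - 10*q + 25) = q*(q - 5)*(q - 5)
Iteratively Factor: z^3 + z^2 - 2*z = (z + 2)*(z^2 - z) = z*(z + 2)*(z - 1)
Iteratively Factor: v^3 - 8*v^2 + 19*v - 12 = (v - 3)*(v^2 - 5*v + 4) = (v - 3)*(v - 1)*(v - 4)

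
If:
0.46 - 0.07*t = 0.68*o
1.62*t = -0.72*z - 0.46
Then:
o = 0.0457516339869281*z + 0.705700798838054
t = -0.444444444444444*z - 0.283950617283951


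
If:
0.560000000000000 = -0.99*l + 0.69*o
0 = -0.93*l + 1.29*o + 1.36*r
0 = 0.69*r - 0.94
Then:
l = -3.15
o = -3.71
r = 1.36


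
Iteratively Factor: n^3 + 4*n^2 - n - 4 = (n + 1)*(n^2 + 3*n - 4) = (n - 1)*(n + 1)*(n + 4)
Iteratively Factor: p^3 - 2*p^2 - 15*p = (p + 3)*(p^2 - 5*p) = p*(p + 3)*(p - 5)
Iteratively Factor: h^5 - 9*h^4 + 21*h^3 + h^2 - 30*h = (h + 1)*(h^4 - 10*h^3 + 31*h^2 - 30*h) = (h - 5)*(h + 1)*(h^3 - 5*h^2 + 6*h) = h*(h - 5)*(h + 1)*(h^2 - 5*h + 6) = h*(h - 5)*(h - 3)*(h + 1)*(h - 2)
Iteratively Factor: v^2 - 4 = (v - 2)*(v + 2)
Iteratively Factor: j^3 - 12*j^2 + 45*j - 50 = (j - 5)*(j^2 - 7*j + 10) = (j - 5)^2*(j - 2)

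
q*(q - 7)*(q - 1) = q^3 - 8*q^2 + 7*q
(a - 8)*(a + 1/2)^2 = a^3 - 7*a^2 - 31*a/4 - 2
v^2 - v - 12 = (v - 4)*(v + 3)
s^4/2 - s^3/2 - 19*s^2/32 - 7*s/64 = s*(s/2 + 1/4)*(s - 7/4)*(s + 1/4)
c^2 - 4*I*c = c*(c - 4*I)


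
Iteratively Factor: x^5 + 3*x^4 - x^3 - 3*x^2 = (x + 1)*(x^4 + 2*x^3 - 3*x^2) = x*(x + 1)*(x^3 + 2*x^2 - 3*x) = x*(x - 1)*(x + 1)*(x^2 + 3*x) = x*(x - 1)*(x + 1)*(x + 3)*(x)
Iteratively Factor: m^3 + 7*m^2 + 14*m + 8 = (m + 2)*(m^2 + 5*m + 4) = (m + 2)*(m + 4)*(m + 1)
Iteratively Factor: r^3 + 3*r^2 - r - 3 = (r + 1)*(r^2 + 2*r - 3) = (r - 1)*(r + 1)*(r + 3)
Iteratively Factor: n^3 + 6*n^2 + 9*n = (n + 3)*(n^2 + 3*n) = (n + 3)^2*(n)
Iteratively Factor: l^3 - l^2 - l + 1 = (l + 1)*(l^2 - 2*l + 1) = (l - 1)*(l + 1)*(l - 1)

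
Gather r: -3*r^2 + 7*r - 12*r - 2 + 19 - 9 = -3*r^2 - 5*r + 8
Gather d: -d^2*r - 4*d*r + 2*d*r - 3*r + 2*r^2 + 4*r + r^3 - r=-d^2*r - 2*d*r + r^3 + 2*r^2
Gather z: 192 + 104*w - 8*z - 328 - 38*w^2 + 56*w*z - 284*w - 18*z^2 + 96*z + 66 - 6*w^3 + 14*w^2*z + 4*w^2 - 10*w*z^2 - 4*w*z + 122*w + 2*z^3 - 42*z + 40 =-6*w^3 - 34*w^2 - 58*w + 2*z^3 + z^2*(-10*w - 18) + z*(14*w^2 + 52*w + 46) - 30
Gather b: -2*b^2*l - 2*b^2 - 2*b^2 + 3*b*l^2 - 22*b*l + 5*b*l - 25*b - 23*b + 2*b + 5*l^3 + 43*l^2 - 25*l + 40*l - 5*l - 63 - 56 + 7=b^2*(-2*l - 4) + b*(3*l^2 - 17*l - 46) + 5*l^3 + 43*l^2 + 10*l - 112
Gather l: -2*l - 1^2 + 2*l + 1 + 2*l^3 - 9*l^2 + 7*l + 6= 2*l^3 - 9*l^2 + 7*l + 6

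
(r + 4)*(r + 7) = r^2 + 11*r + 28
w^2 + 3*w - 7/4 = (w - 1/2)*(w + 7/2)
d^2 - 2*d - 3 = (d - 3)*(d + 1)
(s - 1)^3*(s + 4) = s^4 + s^3 - 9*s^2 + 11*s - 4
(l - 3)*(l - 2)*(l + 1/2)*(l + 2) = l^4 - 5*l^3/2 - 11*l^2/2 + 10*l + 6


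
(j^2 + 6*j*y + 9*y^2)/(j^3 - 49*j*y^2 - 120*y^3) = (-j - 3*y)/(-j^2 + 3*j*y + 40*y^2)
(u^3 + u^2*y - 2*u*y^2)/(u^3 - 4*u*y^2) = (-u + y)/(-u + 2*y)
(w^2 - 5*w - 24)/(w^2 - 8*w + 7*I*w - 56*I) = (w + 3)/(w + 7*I)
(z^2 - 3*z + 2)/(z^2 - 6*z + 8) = (z - 1)/(z - 4)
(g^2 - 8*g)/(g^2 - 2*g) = (g - 8)/(g - 2)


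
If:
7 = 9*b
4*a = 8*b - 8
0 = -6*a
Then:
No Solution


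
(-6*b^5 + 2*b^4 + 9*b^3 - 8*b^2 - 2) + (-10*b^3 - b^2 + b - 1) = -6*b^5 + 2*b^4 - b^3 - 9*b^2 + b - 3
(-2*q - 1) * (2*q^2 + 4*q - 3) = -4*q^3 - 10*q^2 + 2*q + 3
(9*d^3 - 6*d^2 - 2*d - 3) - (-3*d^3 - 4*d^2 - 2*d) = 12*d^3 - 2*d^2 - 3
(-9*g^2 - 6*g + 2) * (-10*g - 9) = 90*g^3 + 141*g^2 + 34*g - 18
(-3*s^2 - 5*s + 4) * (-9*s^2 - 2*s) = 27*s^4 + 51*s^3 - 26*s^2 - 8*s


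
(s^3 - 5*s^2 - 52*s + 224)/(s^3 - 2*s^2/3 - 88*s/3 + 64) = 3*(s^2 - s - 56)/(3*s^2 + 10*s - 48)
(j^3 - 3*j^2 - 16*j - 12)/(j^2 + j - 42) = (j^2 + 3*j + 2)/(j + 7)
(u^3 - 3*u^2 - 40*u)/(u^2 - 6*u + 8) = u*(u^2 - 3*u - 40)/(u^2 - 6*u + 8)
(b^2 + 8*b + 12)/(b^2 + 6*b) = (b + 2)/b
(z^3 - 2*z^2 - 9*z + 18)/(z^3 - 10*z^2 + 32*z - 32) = (z^2 - 9)/(z^2 - 8*z + 16)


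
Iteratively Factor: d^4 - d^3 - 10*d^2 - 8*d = (d - 4)*(d^3 + 3*d^2 + 2*d) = (d - 4)*(d + 1)*(d^2 + 2*d) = d*(d - 4)*(d + 1)*(d + 2)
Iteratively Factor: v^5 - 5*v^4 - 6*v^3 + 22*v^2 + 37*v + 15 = (v + 1)*(v^4 - 6*v^3 + 22*v + 15) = (v + 1)^2*(v^3 - 7*v^2 + 7*v + 15) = (v + 1)^3*(v^2 - 8*v + 15) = (v - 3)*(v + 1)^3*(v - 5)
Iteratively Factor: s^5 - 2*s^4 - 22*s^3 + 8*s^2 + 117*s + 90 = (s + 2)*(s^4 - 4*s^3 - 14*s^2 + 36*s + 45) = (s - 5)*(s + 2)*(s^3 + s^2 - 9*s - 9) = (s - 5)*(s - 3)*(s + 2)*(s^2 + 4*s + 3) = (s - 5)*(s - 3)*(s + 1)*(s + 2)*(s + 3)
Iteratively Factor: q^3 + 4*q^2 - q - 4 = (q + 1)*(q^2 + 3*q - 4) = (q + 1)*(q + 4)*(q - 1)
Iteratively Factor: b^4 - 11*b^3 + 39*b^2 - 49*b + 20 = (b - 1)*(b^3 - 10*b^2 + 29*b - 20) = (b - 5)*(b - 1)*(b^2 - 5*b + 4) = (b - 5)*(b - 1)^2*(b - 4)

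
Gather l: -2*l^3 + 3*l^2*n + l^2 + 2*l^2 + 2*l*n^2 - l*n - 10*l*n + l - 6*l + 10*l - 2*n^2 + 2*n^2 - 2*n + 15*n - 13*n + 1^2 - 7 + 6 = -2*l^3 + l^2*(3*n + 3) + l*(2*n^2 - 11*n + 5)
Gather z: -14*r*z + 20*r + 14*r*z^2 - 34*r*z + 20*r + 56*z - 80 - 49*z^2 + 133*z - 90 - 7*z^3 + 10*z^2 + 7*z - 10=40*r - 7*z^3 + z^2*(14*r - 39) + z*(196 - 48*r) - 180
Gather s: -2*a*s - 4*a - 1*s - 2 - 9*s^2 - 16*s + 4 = -4*a - 9*s^2 + s*(-2*a - 17) + 2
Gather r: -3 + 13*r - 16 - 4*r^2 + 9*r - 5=-4*r^2 + 22*r - 24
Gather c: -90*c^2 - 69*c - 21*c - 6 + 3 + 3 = -90*c^2 - 90*c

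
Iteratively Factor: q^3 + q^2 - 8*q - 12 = (q - 3)*(q^2 + 4*q + 4) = (q - 3)*(q + 2)*(q + 2)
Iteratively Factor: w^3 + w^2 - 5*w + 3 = (w - 1)*(w^2 + 2*w - 3) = (w - 1)*(w + 3)*(w - 1)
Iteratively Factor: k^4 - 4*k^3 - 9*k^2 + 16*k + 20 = (k - 2)*(k^3 - 2*k^2 - 13*k - 10) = (k - 2)*(k + 1)*(k^2 - 3*k - 10) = (k - 5)*(k - 2)*(k + 1)*(k + 2)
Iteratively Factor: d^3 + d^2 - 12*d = (d)*(d^2 + d - 12) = d*(d + 4)*(d - 3)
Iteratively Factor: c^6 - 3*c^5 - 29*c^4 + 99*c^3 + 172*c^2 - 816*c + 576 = (c + 4)*(c^5 - 7*c^4 - c^3 + 103*c^2 - 240*c + 144) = (c - 3)*(c + 4)*(c^4 - 4*c^3 - 13*c^2 + 64*c - 48) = (c - 3)*(c + 4)^2*(c^3 - 8*c^2 + 19*c - 12) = (c - 3)*(c - 1)*(c + 4)^2*(c^2 - 7*c + 12) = (c - 3)^2*(c - 1)*(c + 4)^2*(c - 4)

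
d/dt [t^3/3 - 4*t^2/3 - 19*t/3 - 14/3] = t^2 - 8*t/3 - 19/3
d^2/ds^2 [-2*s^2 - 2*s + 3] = -4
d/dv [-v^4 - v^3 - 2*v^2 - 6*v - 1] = -4*v^3 - 3*v^2 - 4*v - 6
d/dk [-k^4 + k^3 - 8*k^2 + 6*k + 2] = -4*k^3 + 3*k^2 - 16*k + 6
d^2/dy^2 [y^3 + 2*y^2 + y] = 6*y + 4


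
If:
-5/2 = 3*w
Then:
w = -5/6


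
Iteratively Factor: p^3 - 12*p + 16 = (p - 2)*(p^2 + 2*p - 8) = (p - 2)*(p + 4)*(p - 2)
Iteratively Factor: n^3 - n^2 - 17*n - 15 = (n + 1)*(n^2 - 2*n - 15) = (n + 1)*(n + 3)*(n - 5)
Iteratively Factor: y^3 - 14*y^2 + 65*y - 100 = (y - 5)*(y^2 - 9*y + 20) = (y - 5)^2*(y - 4)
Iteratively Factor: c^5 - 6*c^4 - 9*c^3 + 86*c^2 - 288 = (c - 4)*(c^4 - 2*c^3 - 17*c^2 + 18*c + 72) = (c - 4)^2*(c^3 + 2*c^2 - 9*c - 18) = (c - 4)^2*(c + 3)*(c^2 - c - 6) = (c - 4)^2*(c - 3)*(c + 3)*(c + 2)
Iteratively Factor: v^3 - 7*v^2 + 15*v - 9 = (v - 3)*(v^2 - 4*v + 3) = (v - 3)*(v - 1)*(v - 3)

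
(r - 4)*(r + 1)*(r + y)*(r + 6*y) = r^4 + 7*r^3*y - 3*r^3 + 6*r^2*y^2 - 21*r^2*y - 4*r^2 - 18*r*y^2 - 28*r*y - 24*y^2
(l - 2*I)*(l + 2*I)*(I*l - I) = I*l^3 - I*l^2 + 4*I*l - 4*I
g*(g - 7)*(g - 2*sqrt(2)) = g^3 - 7*g^2 - 2*sqrt(2)*g^2 + 14*sqrt(2)*g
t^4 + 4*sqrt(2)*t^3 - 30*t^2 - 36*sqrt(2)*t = t*(t - 3*sqrt(2))*(t + sqrt(2))*(t + 6*sqrt(2))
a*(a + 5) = a^2 + 5*a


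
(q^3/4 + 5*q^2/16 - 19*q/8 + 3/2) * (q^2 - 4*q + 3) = q^5/4 - 11*q^4/16 - 23*q^3/8 + 191*q^2/16 - 105*q/8 + 9/2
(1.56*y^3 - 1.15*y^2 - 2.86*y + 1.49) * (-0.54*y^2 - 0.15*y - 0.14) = -0.8424*y^5 + 0.387*y^4 + 1.4985*y^3 - 0.2146*y^2 + 0.1769*y - 0.2086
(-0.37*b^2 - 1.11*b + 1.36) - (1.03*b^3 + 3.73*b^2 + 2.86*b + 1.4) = -1.03*b^3 - 4.1*b^2 - 3.97*b - 0.0399999999999998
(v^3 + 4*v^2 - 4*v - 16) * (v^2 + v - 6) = v^5 + 5*v^4 - 6*v^3 - 44*v^2 + 8*v + 96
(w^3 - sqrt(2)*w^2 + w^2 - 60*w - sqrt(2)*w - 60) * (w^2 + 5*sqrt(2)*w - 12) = w^5 + w^4 + 4*sqrt(2)*w^4 - 82*w^3 + 4*sqrt(2)*w^3 - 288*sqrt(2)*w^2 - 82*w^2 - 288*sqrt(2)*w + 720*w + 720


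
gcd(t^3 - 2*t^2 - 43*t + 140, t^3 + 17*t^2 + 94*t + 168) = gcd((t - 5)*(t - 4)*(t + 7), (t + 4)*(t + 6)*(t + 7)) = t + 7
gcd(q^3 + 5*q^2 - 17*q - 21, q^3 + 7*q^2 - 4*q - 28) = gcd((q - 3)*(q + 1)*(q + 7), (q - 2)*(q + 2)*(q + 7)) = q + 7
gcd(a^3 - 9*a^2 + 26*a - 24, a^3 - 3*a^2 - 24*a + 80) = a - 4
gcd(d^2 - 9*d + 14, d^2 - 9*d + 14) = d^2 - 9*d + 14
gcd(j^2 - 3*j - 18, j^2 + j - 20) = 1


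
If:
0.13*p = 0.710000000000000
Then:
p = 5.46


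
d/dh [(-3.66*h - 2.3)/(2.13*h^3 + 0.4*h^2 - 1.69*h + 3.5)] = (15.5916*h^3 + 16.161*h^2 + 1.84*h - 16.697)/(4.5369*h^6 + 1.704*h^5 - 7.0394*h^4 + 13.558*h^3 + 5.6561*h^2 - 11.83*h + 12.25)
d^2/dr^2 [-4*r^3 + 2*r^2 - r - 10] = 4 - 24*r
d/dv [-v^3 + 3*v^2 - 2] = 3*v*(2 - v)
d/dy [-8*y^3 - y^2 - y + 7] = -24*y^2 - 2*y - 1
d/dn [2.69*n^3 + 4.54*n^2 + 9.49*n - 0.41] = 8.07*n^2 + 9.08*n + 9.49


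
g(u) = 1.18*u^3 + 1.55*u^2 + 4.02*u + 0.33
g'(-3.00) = 26.58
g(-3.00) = -29.64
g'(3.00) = 45.18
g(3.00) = 58.20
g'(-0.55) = 3.39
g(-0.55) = -1.61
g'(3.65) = 62.50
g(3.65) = 93.03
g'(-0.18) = 3.58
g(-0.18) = -0.35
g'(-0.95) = 4.27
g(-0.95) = -3.10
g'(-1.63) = 8.37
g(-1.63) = -7.21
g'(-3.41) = 34.61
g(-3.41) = -42.14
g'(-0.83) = 3.89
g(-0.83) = -2.61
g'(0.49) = 6.39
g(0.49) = 2.81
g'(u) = 3.54*u^2 + 3.1*u + 4.02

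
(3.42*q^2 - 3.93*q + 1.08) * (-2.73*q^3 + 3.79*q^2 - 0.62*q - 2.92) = -9.3366*q^5 + 23.6907*q^4 - 19.9635*q^3 - 3.4566*q^2 + 10.806*q - 3.1536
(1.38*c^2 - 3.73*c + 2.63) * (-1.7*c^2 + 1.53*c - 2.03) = -2.346*c^4 + 8.4524*c^3 - 12.9793*c^2 + 11.5958*c - 5.3389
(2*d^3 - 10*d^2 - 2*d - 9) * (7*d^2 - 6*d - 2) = 14*d^5 - 82*d^4 + 42*d^3 - 31*d^2 + 58*d + 18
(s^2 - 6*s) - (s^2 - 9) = 9 - 6*s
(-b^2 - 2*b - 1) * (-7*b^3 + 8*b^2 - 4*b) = 7*b^5 + 6*b^4 - 5*b^3 + 4*b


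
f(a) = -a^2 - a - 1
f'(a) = -2*a - 1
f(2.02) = -7.10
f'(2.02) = -5.04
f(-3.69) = -10.93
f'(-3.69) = 6.38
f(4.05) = -21.45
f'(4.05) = -9.10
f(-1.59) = -1.94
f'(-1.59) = 2.18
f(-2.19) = -3.61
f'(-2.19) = 3.38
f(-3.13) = -7.67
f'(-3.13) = 5.26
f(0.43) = -1.61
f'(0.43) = -1.86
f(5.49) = -36.63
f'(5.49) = -11.98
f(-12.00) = -133.00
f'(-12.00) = 23.00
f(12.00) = -157.00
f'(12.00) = -25.00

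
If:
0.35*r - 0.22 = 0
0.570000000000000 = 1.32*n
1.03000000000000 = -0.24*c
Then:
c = -4.29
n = 0.43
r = 0.63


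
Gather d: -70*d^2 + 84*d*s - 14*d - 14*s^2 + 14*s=-70*d^2 + d*(84*s - 14) - 14*s^2 + 14*s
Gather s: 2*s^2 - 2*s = 2*s^2 - 2*s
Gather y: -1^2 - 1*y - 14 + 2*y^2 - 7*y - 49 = 2*y^2 - 8*y - 64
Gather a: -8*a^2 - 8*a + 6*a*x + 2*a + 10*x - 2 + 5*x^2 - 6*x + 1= -8*a^2 + a*(6*x - 6) + 5*x^2 + 4*x - 1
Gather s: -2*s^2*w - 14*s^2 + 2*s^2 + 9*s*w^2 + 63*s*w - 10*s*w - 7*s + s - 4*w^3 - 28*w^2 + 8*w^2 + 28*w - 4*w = s^2*(-2*w - 12) + s*(9*w^2 + 53*w - 6) - 4*w^3 - 20*w^2 + 24*w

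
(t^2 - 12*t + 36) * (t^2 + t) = t^4 - 11*t^3 + 24*t^2 + 36*t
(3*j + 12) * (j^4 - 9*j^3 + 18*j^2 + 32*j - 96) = 3*j^5 - 15*j^4 - 54*j^3 + 312*j^2 + 96*j - 1152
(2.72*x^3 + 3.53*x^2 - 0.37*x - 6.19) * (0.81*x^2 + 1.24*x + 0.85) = 2.2032*x^5 + 6.2321*x^4 + 6.3895*x^3 - 2.4722*x^2 - 7.9901*x - 5.2615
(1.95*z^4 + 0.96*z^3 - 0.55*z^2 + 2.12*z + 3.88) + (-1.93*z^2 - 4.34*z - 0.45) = 1.95*z^4 + 0.96*z^3 - 2.48*z^2 - 2.22*z + 3.43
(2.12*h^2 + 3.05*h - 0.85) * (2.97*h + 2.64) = 6.2964*h^3 + 14.6553*h^2 + 5.5275*h - 2.244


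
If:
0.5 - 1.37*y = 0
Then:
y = 0.36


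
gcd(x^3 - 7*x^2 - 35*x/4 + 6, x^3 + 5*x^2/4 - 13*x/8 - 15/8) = x + 3/2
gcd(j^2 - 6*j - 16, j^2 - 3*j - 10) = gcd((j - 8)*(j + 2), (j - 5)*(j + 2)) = j + 2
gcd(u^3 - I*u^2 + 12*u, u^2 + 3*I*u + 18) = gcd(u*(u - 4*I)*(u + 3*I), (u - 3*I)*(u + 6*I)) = 1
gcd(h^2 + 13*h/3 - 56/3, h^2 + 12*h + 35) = h + 7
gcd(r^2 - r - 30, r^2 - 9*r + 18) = r - 6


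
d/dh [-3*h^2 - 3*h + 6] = -6*h - 3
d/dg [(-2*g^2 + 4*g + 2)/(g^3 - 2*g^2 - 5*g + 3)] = 2*(g^4 - 4*g^3 + 6*g^2 - 2*g + 11)/(g^6 - 4*g^5 - 6*g^4 + 26*g^3 + 13*g^2 - 30*g + 9)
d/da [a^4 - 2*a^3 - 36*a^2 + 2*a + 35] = 4*a^3 - 6*a^2 - 72*a + 2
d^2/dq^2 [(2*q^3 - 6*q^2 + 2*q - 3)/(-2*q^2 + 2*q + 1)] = 4*(2*q^3 + 30*q^2 - 27*q + 14)/(8*q^6 - 24*q^5 + 12*q^4 + 16*q^3 - 6*q^2 - 6*q - 1)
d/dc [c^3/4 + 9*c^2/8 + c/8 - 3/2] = 3*c^2/4 + 9*c/4 + 1/8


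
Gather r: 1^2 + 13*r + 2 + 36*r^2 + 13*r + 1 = 36*r^2 + 26*r + 4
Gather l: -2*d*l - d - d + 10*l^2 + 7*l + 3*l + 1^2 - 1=-2*d + 10*l^2 + l*(10 - 2*d)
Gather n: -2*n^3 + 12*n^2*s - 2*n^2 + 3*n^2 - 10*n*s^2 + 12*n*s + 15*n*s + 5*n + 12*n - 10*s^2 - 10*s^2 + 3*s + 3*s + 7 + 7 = -2*n^3 + n^2*(12*s + 1) + n*(-10*s^2 + 27*s + 17) - 20*s^2 + 6*s + 14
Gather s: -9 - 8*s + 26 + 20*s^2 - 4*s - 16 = 20*s^2 - 12*s + 1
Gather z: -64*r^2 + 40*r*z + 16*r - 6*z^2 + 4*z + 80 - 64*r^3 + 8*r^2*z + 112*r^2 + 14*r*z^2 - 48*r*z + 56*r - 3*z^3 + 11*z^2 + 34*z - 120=-64*r^3 + 48*r^2 + 72*r - 3*z^3 + z^2*(14*r + 5) + z*(8*r^2 - 8*r + 38) - 40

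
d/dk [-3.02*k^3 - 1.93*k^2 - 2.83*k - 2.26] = -9.06*k^2 - 3.86*k - 2.83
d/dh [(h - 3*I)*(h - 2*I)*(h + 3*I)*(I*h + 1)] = 4*I*h^3 + 9*h^2 + 14*I*h + 27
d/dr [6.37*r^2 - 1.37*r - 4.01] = 12.74*r - 1.37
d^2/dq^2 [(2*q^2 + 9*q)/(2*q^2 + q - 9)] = 2*(32*q^3 + 108*q^2 + 486*q + 243)/(8*q^6 + 12*q^5 - 102*q^4 - 107*q^3 + 459*q^2 + 243*q - 729)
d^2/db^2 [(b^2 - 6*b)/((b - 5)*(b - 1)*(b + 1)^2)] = 2*(3*b^6 - 54*b^5 + 319*b^4 - 788*b^3 + 885*b^2 - 830*b + 145)/(b^10 - 14*b^9 + 57*b^8 - 8*b^7 - 302*b^6 + 108*b^5 + 554*b^4 - 136*b^3 - 435*b^2 + 50*b + 125)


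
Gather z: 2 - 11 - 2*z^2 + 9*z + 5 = -2*z^2 + 9*z - 4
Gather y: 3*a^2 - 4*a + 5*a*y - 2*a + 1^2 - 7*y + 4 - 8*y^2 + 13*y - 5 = 3*a^2 - 6*a - 8*y^2 + y*(5*a + 6)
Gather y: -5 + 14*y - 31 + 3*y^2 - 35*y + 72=3*y^2 - 21*y + 36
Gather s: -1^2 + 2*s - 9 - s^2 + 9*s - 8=-s^2 + 11*s - 18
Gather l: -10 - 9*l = -9*l - 10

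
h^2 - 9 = (h - 3)*(h + 3)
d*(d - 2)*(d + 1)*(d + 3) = d^4 + 2*d^3 - 5*d^2 - 6*d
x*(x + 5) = x^2 + 5*x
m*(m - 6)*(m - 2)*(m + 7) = m^4 - m^3 - 44*m^2 + 84*m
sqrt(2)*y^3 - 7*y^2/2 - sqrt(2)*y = y*(y - 2*sqrt(2))*(sqrt(2)*y + 1/2)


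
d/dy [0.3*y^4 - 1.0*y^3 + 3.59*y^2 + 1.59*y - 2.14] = 1.2*y^3 - 3.0*y^2 + 7.18*y + 1.59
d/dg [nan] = 0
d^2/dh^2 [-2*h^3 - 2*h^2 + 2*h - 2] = -12*h - 4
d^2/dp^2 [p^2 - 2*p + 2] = 2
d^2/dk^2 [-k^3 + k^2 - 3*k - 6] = 2 - 6*k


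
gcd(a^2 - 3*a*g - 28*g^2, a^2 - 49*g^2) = a - 7*g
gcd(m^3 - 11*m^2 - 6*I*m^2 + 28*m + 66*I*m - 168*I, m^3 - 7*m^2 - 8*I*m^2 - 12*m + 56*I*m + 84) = m^2 + m*(-7 - 6*I) + 42*I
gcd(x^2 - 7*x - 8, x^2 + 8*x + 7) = x + 1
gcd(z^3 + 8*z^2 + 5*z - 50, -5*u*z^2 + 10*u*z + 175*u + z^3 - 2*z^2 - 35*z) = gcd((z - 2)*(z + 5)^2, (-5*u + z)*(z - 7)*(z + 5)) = z + 5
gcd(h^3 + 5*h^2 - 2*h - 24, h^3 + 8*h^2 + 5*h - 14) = 1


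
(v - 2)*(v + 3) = v^2 + v - 6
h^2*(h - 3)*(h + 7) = h^4 + 4*h^3 - 21*h^2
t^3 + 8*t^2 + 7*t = t*(t + 1)*(t + 7)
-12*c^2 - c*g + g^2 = (-4*c + g)*(3*c + g)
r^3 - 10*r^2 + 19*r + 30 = (r - 6)*(r - 5)*(r + 1)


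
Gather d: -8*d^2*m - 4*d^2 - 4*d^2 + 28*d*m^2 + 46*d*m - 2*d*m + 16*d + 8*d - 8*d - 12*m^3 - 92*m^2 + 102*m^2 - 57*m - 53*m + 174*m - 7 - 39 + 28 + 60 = d^2*(-8*m - 8) + d*(28*m^2 + 44*m + 16) - 12*m^3 + 10*m^2 + 64*m + 42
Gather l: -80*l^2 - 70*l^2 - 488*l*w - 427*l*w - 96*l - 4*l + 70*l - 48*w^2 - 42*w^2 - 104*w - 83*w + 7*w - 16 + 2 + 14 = -150*l^2 + l*(-915*w - 30) - 90*w^2 - 180*w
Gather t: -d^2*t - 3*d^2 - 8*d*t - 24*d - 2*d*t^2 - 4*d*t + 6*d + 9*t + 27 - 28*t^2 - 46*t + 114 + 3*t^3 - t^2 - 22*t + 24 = -3*d^2 - 18*d + 3*t^3 + t^2*(-2*d - 29) + t*(-d^2 - 12*d - 59) + 165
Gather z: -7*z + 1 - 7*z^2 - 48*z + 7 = -7*z^2 - 55*z + 8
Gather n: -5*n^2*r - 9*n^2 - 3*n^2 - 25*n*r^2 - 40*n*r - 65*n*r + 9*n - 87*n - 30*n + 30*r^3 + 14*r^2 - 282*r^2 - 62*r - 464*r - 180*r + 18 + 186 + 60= n^2*(-5*r - 12) + n*(-25*r^2 - 105*r - 108) + 30*r^3 - 268*r^2 - 706*r + 264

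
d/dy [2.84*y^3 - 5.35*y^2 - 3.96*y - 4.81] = 8.52*y^2 - 10.7*y - 3.96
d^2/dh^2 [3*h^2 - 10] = 6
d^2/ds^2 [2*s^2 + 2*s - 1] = 4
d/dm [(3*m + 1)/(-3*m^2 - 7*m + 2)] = (9*m^2 + 6*m + 13)/(9*m^4 + 42*m^3 + 37*m^2 - 28*m + 4)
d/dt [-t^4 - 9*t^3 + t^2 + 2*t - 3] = -4*t^3 - 27*t^2 + 2*t + 2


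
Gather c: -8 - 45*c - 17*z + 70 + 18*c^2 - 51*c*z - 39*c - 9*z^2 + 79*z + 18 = 18*c^2 + c*(-51*z - 84) - 9*z^2 + 62*z + 80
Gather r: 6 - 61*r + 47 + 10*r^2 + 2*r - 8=10*r^2 - 59*r + 45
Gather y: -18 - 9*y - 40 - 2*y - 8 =-11*y - 66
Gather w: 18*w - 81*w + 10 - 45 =-63*w - 35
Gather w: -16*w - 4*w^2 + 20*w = -4*w^2 + 4*w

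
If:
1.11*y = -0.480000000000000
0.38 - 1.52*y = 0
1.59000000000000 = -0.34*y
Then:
No Solution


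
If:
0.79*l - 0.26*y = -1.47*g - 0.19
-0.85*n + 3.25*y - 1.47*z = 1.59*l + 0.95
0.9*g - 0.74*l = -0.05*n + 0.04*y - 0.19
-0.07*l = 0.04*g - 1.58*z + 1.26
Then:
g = 4.3343463548465*z - 3.54572470442594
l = 20.094659225802*z - 15.9738715974709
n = 287.832783477734*z - 230.67202073985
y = 85.5625766538767*z - 67.8522072211851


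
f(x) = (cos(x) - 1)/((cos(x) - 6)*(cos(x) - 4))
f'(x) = -sin(x)/((cos(x) - 6)*(cos(x) - 4)) + (cos(x) - 1)*sin(x)/((cos(x) - 6)*(cos(x) - 4)^2) + (cos(x) - 1)*sin(x)/((cos(x) - 6)^2*(cos(x) - 4))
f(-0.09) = -0.00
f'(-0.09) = 0.01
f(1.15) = -0.03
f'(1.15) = -0.03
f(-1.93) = -0.05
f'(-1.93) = 0.02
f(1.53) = -0.04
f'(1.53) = -0.03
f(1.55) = -0.04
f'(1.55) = -0.02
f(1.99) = -0.05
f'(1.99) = -0.01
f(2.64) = -0.06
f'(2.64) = -0.00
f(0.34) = -0.00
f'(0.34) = -0.02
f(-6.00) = 0.00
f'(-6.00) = -0.02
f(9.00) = -0.06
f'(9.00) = 0.00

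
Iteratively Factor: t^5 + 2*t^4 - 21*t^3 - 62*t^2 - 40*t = (t)*(t^4 + 2*t^3 - 21*t^2 - 62*t - 40) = t*(t + 2)*(t^3 - 21*t - 20) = t*(t + 1)*(t + 2)*(t^2 - t - 20) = t*(t - 5)*(t + 1)*(t + 2)*(t + 4)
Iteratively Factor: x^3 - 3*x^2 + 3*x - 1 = (x - 1)*(x^2 - 2*x + 1) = (x - 1)^2*(x - 1)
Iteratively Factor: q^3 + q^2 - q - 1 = (q + 1)*(q^2 - 1) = (q + 1)^2*(q - 1)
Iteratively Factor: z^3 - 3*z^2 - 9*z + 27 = (z - 3)*(z^2 - 9) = (z - 3)*(z + 3)*(z - 3)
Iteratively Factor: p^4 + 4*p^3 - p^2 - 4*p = (p)*(p^3 + 4*p^2 - p - 4) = p*(p + 1)*(p^2 + 3*p - 4) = p*(p + 1)*(p + 4)*(p - 1)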